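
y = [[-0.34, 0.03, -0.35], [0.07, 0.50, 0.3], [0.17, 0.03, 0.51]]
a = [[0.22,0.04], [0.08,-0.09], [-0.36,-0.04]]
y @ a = [[0.05,-0.00], [-0.05,-0.05], [-0.14,-0.02]]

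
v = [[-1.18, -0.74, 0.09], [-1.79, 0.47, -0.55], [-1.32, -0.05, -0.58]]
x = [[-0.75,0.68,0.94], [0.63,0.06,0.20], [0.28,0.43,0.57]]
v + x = [[-1.93, -0.06, 1.03],[-1.16, 0.53, -0.35],[-1.04, 0.38, -0.01]]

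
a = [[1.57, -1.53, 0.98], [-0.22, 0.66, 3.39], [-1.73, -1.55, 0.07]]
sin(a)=[[0.39, -2.28, 4.48], [2.2, 0.23, 8.93], [-3.96, -5.23, -0.4]]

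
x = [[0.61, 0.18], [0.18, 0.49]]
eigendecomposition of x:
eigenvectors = [[0.81,-0.58], [0.58,0.81]]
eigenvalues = [0.74, 0.36]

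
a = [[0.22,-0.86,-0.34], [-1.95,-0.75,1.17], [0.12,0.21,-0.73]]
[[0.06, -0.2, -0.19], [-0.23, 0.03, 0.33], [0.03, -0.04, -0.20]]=a @[[0.11, -0.03, -0.03], [-0.03, 0.19, 0.1], [-0.03, 0.10, 0.30]]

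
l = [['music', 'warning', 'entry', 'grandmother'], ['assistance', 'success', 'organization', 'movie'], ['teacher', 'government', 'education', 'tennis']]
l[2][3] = 'tennis'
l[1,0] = 'assistance'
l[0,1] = 'warning'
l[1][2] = 'organization'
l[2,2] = 'education'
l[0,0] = 'music'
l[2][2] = 'education'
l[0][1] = 'warning'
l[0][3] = 'grandmother'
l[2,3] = 'tennis'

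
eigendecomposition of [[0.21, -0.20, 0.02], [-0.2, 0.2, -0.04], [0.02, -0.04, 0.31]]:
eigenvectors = [[0.69, 0.66, -0.29], [0.72, -0.66, 0.22], [0.05, 0.36, 0.93]]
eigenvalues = [0.0, 0.42, 0.29]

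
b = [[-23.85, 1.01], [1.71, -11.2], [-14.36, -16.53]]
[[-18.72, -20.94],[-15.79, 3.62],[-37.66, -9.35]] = b @ [[0.85,0.87],  [1.54,-0.19]]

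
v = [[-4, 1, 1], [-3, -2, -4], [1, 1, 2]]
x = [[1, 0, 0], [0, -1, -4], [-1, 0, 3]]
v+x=[[-3, 1, 1], [-3, -3, -8], [0, 1, 5]]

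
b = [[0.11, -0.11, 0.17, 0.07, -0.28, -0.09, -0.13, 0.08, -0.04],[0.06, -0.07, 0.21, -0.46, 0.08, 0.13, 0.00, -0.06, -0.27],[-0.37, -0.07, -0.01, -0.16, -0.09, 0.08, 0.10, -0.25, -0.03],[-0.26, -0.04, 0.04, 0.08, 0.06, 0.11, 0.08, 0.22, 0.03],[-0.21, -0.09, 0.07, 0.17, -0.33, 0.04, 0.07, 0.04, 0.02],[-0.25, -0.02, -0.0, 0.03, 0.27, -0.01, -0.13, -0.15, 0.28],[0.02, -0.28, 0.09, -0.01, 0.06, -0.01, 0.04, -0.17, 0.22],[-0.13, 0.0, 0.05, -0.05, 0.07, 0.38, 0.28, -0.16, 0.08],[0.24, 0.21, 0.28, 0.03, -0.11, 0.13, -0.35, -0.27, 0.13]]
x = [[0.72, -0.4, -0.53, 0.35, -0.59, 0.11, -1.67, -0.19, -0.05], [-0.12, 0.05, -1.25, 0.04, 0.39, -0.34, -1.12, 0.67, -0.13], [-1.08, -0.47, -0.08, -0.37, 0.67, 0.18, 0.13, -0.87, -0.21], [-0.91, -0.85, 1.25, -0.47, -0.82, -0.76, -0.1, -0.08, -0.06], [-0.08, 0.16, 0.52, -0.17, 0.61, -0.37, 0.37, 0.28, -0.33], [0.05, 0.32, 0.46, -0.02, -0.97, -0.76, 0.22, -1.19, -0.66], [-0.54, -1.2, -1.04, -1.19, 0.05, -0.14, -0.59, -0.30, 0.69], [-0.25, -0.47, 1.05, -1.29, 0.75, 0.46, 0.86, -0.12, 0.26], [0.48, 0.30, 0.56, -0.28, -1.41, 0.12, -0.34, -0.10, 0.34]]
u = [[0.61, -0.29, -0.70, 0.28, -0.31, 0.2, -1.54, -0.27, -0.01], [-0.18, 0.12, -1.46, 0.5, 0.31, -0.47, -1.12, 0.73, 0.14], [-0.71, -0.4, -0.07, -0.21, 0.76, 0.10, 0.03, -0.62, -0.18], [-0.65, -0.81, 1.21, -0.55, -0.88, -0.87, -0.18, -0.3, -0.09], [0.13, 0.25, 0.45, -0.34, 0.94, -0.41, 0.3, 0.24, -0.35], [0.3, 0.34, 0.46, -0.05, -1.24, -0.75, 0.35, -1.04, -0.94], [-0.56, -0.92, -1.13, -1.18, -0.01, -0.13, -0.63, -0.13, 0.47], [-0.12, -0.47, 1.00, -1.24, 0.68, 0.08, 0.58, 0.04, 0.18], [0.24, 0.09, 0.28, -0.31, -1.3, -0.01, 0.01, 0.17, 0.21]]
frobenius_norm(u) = 5.55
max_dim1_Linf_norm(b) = 0.46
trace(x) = -0.30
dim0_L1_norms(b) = [1.65, 0.89, 0.92, 1.06, 1.35, 0.98, 1.18, 1.4, 1.1]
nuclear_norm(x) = 14.38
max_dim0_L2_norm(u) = 2.62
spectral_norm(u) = 3.37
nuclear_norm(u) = 13.60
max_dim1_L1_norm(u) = 5.54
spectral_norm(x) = 3.31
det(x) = 2.14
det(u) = -0.02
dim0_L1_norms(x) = [4.23, 4.22, 6.74, 4.18, 6.26, 3.24, 5.4, 3.8, 2.73]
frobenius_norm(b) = 1.51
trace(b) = -0.22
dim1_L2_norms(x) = [2.07, 1.89, 1.68, 2.15, 1.08, 1.93, 2.27, 2.16, 1.72]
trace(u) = -0.08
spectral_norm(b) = 0.79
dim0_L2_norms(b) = [0.63, 0.39, 0.41, 0.53, 0.55, 0.45, 0.51, 0.52, 0.48]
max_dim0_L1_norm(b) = 1.65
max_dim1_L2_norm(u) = 2.15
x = b + u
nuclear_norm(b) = 3.81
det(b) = 0.00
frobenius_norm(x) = 5.74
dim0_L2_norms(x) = [1.77, 1.73, 2.53, 1.92, 2.34, 1.3, 2.34, 1.69, 1.13]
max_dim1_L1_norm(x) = 5.74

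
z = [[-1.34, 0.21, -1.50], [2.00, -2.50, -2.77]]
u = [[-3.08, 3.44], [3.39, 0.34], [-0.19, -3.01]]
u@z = [[11.01, -9.25, -4.91], [-3.86, -0.14, -6.03], [-5.77, 7.49, 8.62]]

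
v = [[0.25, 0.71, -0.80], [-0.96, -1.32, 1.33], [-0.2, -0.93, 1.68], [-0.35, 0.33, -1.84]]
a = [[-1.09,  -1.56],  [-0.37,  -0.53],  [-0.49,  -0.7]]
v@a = [[-0.14, -0.21], [0.88, 1.27], [-0.26, -0.37], [1.16, 1.66]]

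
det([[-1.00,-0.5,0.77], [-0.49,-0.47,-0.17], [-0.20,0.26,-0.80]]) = -0.412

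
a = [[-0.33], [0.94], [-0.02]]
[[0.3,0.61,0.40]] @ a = [[0.47]]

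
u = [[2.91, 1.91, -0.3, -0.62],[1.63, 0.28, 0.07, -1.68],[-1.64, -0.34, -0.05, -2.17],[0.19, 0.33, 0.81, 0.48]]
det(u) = -7.71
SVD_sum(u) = [[3.11, 1.57, -0.14, -0.44], [1.57, 0.79, -0.07, -0.22], [-1.18, -0.59, 0.05, 0.17], [0.2, 0.1, -0.01, -0.03]] + [[-0.03, -0.0, -0.01, -0.20], [-0.19, -0.03, -0.1, -1.42], [-0.31, -0.06, -0.16, -2.35], [0.07, 0.01, 0.04, 0.56]] + [[0.00,-0.01,-0.08,0.01], [-0.01,0.02,0.15,-0.01], [-0.0,0.02,0.11,-0.01], [-0.04,0.13,0.8,-0.05]] + [[-0.18, 0.36, -0.06, 0.02],  [0.25, -0.5, 0.09, -0.03],  [-0.15, 0.29, -0.05, 0.02],  [-0.05, 0.09, -0.02, 0.0]]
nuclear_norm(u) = 8.62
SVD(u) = [[-0.84,0.07,-0.1,-0.52], [-0.43,0.51,0.18,0.73], [0.32,0.84,0.13,-0.43], [-0.05,-0.20,0.97,-0.13]] @ diag([4.1648054184595145, 2.8368614314701532, 0.8350616363592176, 0.7813994551370256]) @ [[-0.89,-0.45,0.04,0.13], [-0.13,-0.02,-0.07,-0.99], [-0.04,0.16,0.98,-0.06], [0.44,-0.88,0.16,-0.05]]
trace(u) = 3.62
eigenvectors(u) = [[(0.85+0j), 0.44+0.00j, 0.10+0.14j, (0.1-0.14j)], [0.38+0.00j, (-0.82+0j), (-0.35+0.04j), -0.35-0.04j], [(-0.38+0j), (0.36+0j), -0.79+0.00j, -0.79-0.00j], [-0.01+0.00j, (-0.08+0j), (0.09+0.46j), (0.09-0.46j)]]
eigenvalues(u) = [(3.9+0j), (-0.79+0j), (0.25+1.56j), (0.25-1.56j)]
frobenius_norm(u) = 5.17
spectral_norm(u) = 4.16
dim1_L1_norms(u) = [5.74, 3.66, 4.2, 1.81]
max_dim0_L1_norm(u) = 6.37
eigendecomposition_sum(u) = [[3.02+0.00j, 1.54-0.00j, -0.42-0.00j, -1.04-0.00j], [1.34+0.00j, (0.68-0j), (-0.18-0j), (-0.46-0j)], [-1.36+0.00j, (-0.69+0j), 0.19+0.00j, (0.47+0j)], [-0.02+0.00j, (-0.01+0j), 0.00+0.00j, (0.01+0j)]] + [[-0.18+0.00j, (0.26+0j), -0.13+0.00j, (0.03+0j)], [0.33-0.00j, -0.50-0.00j, 0.25-0.00j, (-0.06-0j)], [-0.15+0.00j, 0.22+0.00j, (-0.11+0j), 0.03+0.00j], [(0.03-0j), (-0.05-0j), 0.02-0.00j, -0.01-0.00j]] + [[0.03-0.01j, (0.05-0.06j), 0.12-0.07j, (0.19+0.22j)], [-0.02+0.07j, 0.05+0.15j, 0.00+0.29j, -0.58+0.12j], [(-0.07+0.14j), 0.07+0.35j, (-0.06+0.66j), (-1.33+0.15j)], [0.09+0.02j, (0.2-0.08j), 0.39-0.04j, 0.24+0.75j]] + [[(0.03+0.01j), (0.05+0.06j), 0.12+0.07j, (0.19-0.22j)], [-0.02-0.07j, (0.05-0.15j), 0.00-0.29j, -0.58-0.12j], [-0.07-0.14j, (0.07-0.35j), (-0.06-0.66j), -1.33-0.15j], [0.09-0.02j, (0.2+0.08j), (0.39+0.04j), (0.24-0.75j)]]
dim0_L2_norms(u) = [3.72, 1.99, 0.87, 2.85]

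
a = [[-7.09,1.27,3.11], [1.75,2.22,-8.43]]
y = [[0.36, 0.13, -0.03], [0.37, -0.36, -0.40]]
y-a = [[7.45, -1.14, -3.14],[-1.38, -2.58, 8.03]]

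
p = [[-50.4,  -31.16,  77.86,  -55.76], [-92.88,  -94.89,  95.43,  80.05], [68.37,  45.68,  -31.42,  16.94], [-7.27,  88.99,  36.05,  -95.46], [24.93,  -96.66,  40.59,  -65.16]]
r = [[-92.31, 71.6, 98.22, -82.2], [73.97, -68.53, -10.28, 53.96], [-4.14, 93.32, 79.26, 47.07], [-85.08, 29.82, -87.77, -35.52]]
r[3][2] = -87.77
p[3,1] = 88.99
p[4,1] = -96.66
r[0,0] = -92.31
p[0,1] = -31.16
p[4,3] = -65.16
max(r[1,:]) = 73.97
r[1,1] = -68.53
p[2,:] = [68.37, 45.68, -31.42, 16.94]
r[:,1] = [71.6, -68.53, 93.32, 29.82]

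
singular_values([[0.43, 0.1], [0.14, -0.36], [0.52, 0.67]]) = [0.94, 0.43]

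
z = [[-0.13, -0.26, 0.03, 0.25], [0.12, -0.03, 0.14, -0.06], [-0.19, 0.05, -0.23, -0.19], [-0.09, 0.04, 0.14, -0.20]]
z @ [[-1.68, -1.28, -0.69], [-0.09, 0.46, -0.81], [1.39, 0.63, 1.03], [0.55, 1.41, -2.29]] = [[0.42,0.42,-0.24], [-0.04,-0.16,0.22], [-0.11,-0.15,0.29], [0.23,-0.06,0.63]]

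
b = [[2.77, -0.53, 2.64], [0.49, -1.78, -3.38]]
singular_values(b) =[4.64, 2.87]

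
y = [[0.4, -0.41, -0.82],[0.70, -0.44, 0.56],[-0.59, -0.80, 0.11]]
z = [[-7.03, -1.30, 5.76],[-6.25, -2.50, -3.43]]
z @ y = [[-7.12, -1.15, 5.67], [-2.23, 6.41, 3.35]]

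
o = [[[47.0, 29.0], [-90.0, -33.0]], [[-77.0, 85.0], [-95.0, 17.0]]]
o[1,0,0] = -77.0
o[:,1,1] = [-33.0, 17.0]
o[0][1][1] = -33.0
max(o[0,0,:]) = 47.0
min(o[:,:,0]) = -95.0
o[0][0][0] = 47.0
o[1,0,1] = 85.0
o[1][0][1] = 85.0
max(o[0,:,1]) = 29.0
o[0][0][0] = 47.0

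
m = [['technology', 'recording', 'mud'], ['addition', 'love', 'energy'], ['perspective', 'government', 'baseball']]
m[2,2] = 'baseball'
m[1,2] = 'energy'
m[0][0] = 'technology'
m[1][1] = 'love'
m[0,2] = 'mud'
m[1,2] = 'energy'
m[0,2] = 'mud'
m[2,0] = 'perspective'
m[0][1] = 'recording'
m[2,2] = 'baseball'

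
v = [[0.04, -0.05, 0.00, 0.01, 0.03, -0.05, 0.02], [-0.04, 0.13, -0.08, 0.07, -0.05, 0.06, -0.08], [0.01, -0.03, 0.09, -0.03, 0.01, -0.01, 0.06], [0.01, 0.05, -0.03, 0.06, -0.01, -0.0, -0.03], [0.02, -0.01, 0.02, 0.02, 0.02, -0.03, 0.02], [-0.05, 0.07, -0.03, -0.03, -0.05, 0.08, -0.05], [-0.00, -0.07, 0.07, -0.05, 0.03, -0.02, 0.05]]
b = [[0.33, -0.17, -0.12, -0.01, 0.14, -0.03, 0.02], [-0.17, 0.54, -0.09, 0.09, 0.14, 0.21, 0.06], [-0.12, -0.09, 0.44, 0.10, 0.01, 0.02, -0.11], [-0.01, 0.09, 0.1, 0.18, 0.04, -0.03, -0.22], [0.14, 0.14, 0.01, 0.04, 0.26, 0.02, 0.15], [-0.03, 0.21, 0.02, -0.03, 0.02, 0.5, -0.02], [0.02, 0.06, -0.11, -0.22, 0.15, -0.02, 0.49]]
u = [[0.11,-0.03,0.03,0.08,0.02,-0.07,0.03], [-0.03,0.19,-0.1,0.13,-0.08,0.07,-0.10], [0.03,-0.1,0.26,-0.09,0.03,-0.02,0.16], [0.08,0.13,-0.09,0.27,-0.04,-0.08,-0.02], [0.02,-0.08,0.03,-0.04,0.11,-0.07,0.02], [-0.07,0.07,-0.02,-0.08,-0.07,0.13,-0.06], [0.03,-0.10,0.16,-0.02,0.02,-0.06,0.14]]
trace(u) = 1.21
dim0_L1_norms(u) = [0.37, 0.7, 0.69, 0.71, 0.37, 0.5, 0.53]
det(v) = 0.00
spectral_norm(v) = 0.30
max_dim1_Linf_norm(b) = 0.54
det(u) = -0.00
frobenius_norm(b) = 1.29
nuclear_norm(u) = 1.22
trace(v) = 0.47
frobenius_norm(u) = 0.68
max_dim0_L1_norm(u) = 0.71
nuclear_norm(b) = 2.75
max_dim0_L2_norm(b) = 0.64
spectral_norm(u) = 0.55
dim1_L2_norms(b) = [0.42, 0.64, 0.49, 0.32, 0.36, 0.55, 0.57]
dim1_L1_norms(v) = [0.2, 0.51, 0.24, 0.19, 0.14, 0.36, 0.29]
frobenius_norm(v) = 0.33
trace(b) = 2.74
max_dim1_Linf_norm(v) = 0.13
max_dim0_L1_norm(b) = 1.3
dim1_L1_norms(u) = [0.37, 0.7, 0.69, 0.71, 0.37, 0.5, 0.53]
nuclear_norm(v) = 0.53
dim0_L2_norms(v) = [0.08, 0.18, 0.15, 0.12, 0.09, 0.12, 0.13]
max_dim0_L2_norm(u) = 0.34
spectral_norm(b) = 0.81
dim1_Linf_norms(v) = [0.05, 0.13, 0.09, 0.06, 0.03, 0.08, 0.07]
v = b @ u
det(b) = 0.00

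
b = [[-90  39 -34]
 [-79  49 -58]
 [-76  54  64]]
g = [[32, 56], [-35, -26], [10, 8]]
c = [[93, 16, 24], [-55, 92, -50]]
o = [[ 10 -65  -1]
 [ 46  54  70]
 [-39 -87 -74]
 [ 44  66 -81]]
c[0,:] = [93, 16, 24]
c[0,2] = 24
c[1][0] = -55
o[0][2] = -1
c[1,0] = -55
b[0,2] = -34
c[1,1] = 92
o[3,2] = -81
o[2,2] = -74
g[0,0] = 32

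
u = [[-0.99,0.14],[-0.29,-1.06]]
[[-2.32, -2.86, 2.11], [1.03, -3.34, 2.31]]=u@[[2.12, 3.21, -2.35],[-1.55, 2.27, -1.54]]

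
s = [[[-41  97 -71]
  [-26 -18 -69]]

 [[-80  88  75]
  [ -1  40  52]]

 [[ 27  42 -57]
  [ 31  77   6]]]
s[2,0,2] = -57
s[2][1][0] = 31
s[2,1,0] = 31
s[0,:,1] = [97, -18]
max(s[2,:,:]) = 77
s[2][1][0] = 31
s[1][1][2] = 52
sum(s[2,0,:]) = 12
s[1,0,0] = -80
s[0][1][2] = -69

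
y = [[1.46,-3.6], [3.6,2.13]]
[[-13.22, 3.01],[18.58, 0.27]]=y @ [[2.41, 0.46], [4.65, -0.65]]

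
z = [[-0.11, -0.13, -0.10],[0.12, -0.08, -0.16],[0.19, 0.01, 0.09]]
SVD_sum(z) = [[-0.13, -0.08, -0.11], [-0.03, -0.02, -0.02], [0.14, 0.08, 0.11]] + [[0.02, -0.01, -0.02],[0.15, -0.08, -0.12],[0.05, -0.03, -0.04]] + [[0.00,-0.04,0.03], [-0.00,0.02,-0.01], [0.00,-0.04,0.02]]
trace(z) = -0.10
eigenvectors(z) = [[(0.16+0.57j), 0.16-0.57j, 0.05+0.00j], [(0.68+0j), 0.68-0.00j, -0.66+0.00j], [(0.19-0.38j), 0.19+0.38j, 0.75+0.00j]]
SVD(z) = [[-0.69, -0.15, 0.7], [-0.14, -0.93, -0.34], [0.71, -0.33, 0.62]] @ diag([0.27098795088762867, 0.22645599904892247, 0.07059186191395232]) @ [[0.71, 0.40, 0.57], [-0.7, 0.4, 0.59], [0.01, -0.82, 0.57]]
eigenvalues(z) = [(-0.1+0.19j), (-0.1-0.19j), (0.09+0j)]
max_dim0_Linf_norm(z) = 0.19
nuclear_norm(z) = 0.57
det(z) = 0.00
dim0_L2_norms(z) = [0.25, 0.15, 0.21]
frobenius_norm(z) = 0.36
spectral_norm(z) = 0.27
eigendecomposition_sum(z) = [[-0.06+0.09j,-0.06-0.03j,(-0.05-0.03j)],  [(0.08+0.09j),-0.05+0.06j,(-0.05+0.05j)],  [(0.07-0.02j),0.02+0.05j,(0.01+0.04j)]] + [[(-0.06-0.09j), -0.06+0.03j, (-0.05+0.03j)], [(0.08-0.09j), (-0.05-0.06j), (-0.05-0.05j)], [(0.07+0.02j), 0.02-0.05j, (0.01-0.04j)]] + [[0j, -0.00+0.00j, 0.00+0.00j], [(-0.04-0j), 0.03-0.00j, (-0.06-0j)], [0.04+0.00j, -0.03+0.00j, 0.07+0.00j]]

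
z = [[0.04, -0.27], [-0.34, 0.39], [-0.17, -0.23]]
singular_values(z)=[0.58, 0.3]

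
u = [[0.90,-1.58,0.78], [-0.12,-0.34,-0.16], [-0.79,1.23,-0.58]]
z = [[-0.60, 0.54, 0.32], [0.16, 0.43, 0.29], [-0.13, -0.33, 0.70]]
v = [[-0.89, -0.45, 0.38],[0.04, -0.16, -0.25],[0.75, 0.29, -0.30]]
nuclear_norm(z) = 2.15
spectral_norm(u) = 2.53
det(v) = 0.02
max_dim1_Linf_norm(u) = 1.58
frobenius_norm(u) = 2.56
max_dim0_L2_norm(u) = 2.03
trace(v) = -1.35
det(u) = -0.06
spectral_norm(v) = 1.37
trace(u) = -0.02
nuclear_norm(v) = 1.72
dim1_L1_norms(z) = [1.46, 0.88, 1.16]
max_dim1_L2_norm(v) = 1.07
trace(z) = 0.53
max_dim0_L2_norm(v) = 1.16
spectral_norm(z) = 0.95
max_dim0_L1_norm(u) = 3.15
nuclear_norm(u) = 2.96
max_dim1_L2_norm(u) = 1.98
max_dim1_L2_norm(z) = 0.87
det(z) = -0.32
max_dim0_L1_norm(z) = 1.31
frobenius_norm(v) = 1.40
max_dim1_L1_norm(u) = 3.26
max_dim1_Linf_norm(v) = 0.89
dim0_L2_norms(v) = [1.16, 0.56, 0.54]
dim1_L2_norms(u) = [1.98, 0.39, 1.57]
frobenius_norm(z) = 1.29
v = u @ z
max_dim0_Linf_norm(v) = 0.89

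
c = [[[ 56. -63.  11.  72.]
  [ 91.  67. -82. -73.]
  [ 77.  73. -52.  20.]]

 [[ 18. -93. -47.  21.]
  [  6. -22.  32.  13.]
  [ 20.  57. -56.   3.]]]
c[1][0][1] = -93.0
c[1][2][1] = 57.0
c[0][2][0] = 77.0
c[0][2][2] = -52.0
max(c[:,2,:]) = 77.0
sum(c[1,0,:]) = -101.0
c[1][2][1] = 57.0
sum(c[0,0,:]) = 76.0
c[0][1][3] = -73.0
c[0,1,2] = -82.0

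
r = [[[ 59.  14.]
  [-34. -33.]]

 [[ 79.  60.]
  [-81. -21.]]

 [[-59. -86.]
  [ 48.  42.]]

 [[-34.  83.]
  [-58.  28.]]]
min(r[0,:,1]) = -33.0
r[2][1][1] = 42.0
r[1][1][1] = -21.0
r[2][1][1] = 42.0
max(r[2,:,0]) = 48.0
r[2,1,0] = 48.0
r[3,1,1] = 28.0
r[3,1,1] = 28.0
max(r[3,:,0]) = -34.0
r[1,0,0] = 79.0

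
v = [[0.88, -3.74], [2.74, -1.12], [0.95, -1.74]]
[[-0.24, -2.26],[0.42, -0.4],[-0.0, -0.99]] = v @ [[0.20, 0.11], [0.11, 0.63]]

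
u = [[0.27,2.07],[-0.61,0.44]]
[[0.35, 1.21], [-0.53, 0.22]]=u @ [[0.91,0.05], [0.05,0.58]]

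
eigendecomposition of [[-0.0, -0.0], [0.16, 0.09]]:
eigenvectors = [[0.00, 0.49], [1.0, -0.87]]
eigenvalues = [0.09, -0.0]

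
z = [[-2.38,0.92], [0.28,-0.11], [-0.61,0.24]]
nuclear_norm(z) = 2.66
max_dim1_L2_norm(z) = 2.55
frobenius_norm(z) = 2.65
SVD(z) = [[-0.96, -0.27], [0.11, -0.37], [-0.25, 0.89]] @ diag([2.6516001333007924, 0.004090608661313977]) @ [[0.93, -0.36],[0.36, 0.93]]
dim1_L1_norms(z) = [3.3, 0.39, 0.85]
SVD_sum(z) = [[-2.38,0.92], [0.28,-0.11], [-0.61,0.24]] + [[-0.0, -0.0], [-0.0, -0.0], [0.00, 0.0]]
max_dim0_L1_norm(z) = 3.27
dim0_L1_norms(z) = [3.27, 1.27]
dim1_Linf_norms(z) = [2.38, 0.28, 0.61]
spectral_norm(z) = 2.65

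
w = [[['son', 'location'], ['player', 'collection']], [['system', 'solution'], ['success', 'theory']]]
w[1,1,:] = ['success', 'theory']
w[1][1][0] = 'success'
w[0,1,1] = 'collection'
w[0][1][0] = 'player'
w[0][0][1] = 'location'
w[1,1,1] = 'theory'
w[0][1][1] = 'collection'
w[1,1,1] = 'theory'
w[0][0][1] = 'location'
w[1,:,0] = ['system', 'success']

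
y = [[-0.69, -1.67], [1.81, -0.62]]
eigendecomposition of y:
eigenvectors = [[(0.01-0.69j), (0.01+0.69j)], [(-0.72+0j), -0.72-0.00j]]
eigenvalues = [(-0.66+1.74j), (-0.66-1.74j)]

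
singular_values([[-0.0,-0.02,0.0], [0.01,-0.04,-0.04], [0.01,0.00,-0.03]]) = [0.06, 0.03, 0.0]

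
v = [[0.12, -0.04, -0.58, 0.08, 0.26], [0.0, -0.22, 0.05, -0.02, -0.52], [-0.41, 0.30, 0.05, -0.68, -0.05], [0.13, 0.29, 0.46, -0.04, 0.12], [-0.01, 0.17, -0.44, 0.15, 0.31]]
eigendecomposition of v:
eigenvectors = [[0.73+0.00j,0.27+0.28j,(0.27-0.28j),0.59+0.00j,(0.59-0j)], [(-0.26+0j),(-0.23+0.23j),-0.23-0.23j,(-0.14-0.5j),(-0.14+0.5j)], [-0.45+0.00j,(0.57+0j),(0.57-0j),-0.08-0.04j,-0.08+0.04j], [(-0.22+0j),0.01-0.52j,(0.01+0.52j),(-0.42-0.22j),-0.42+0.22j], [0.38+0.00j,0.25+0.28j,0.25-0.28j,-0.11+0.37j,-0.11-0.37j]]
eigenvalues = [(0.6+0j), (-0.3+0.51j), (-0.3-0.51j), (0.1+0.21j), (0.1-0.21j)]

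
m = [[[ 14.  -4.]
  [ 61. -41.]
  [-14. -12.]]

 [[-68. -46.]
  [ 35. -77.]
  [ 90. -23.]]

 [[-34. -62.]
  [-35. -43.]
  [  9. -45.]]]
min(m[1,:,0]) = -68.0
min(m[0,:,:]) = -41.0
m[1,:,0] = [-68.0, 35.0, 90.0]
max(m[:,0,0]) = 14.0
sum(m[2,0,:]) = -96.0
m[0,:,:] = [[14.0, -4.0], [61.0, -41.0], [-14.0, -12.0]]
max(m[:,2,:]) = 90.0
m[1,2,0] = 90.0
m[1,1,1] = -77.0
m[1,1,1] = -77.0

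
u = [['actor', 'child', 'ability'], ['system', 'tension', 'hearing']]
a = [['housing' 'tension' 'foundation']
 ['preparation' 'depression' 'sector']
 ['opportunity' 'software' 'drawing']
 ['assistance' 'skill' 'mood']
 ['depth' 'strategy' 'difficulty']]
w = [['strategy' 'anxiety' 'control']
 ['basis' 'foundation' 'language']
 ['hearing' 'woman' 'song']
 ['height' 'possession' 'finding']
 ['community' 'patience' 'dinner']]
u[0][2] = 'ability'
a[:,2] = ['foundation', 'sector', 'drawing', 'mood', 'difficulty']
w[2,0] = 'hearing'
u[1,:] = ['system', 'tension', 'hearing']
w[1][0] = 'basis'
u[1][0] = 'system'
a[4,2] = 'difficulty'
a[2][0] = 'opportunity'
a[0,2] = 'foundation'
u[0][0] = 'actor'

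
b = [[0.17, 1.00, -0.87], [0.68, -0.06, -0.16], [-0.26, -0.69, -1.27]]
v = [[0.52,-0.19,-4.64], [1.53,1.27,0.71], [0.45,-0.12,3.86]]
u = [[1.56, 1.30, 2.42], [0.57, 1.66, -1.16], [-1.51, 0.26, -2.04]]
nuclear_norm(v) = 8.68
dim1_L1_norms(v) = [5.35, 3.51, 4.43]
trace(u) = 1.18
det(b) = 1.32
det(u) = 5.40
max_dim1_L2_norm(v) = 4.67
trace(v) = 5.65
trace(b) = -1.16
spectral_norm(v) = 6.08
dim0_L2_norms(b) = [0.75, 1.22, 1.55]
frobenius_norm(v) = 6.44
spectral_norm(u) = 3.94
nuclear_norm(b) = 3.48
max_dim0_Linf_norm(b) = 1.27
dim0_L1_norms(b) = [1.11, 1.75, 2.3]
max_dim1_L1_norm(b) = 2.22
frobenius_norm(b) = 2.11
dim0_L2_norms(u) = [2.24, 2.12, 3.37]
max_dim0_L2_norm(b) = 1.55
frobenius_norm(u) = 4.57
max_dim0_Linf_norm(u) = 2.42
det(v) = 7.16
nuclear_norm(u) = 6.79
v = u @ b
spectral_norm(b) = 1.55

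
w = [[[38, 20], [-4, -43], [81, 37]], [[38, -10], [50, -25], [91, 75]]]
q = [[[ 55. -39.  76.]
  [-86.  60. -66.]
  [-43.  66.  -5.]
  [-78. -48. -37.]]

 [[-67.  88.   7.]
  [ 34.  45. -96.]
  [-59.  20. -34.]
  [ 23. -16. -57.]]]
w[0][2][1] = 37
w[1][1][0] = 50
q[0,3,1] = -48.0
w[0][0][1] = 20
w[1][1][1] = -25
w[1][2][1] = 75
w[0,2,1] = 37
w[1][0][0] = 38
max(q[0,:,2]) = 76.0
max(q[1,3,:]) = 23.0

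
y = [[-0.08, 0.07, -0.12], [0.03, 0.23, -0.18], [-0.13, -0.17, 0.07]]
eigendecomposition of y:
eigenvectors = [[-0.27, -0.76, -0.45], [-0.78, -0.23, 0.6], [0.56, -0.61, 0.67]]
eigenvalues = [0.37, -0.16, 0.01]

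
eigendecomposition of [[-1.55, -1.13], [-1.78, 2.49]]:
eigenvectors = [[-0.93,  0.24],[-0.37,  -0.97]]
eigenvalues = [-2.0, 2.94]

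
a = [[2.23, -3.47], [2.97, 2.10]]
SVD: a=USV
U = [[-0.99, 0.17], [0.17, 0.99]]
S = [4.14, 3.62]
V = [[-0.41, 0.91], [0.91, 0.41]]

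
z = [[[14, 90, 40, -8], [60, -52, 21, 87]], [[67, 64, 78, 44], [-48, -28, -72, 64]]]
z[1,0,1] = 64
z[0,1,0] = 60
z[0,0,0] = 14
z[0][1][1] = -52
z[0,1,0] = 60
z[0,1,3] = 87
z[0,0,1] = 90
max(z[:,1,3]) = 87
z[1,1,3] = 64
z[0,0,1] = 90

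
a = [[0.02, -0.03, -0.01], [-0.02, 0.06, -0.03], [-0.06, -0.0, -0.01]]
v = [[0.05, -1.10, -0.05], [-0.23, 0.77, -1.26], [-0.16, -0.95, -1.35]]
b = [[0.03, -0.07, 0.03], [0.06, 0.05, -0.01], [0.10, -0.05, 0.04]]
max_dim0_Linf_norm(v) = 1.35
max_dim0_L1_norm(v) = 2.82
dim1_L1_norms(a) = [0.06, 0.11, 0.07]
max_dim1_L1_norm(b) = 0.19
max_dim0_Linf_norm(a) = 0.06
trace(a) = 0.07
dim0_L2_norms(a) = [0.07, 0.07, 0.03]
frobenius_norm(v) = 2.49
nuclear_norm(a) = 0.16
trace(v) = -0.53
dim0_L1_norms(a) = [0.1, 0.09, 0.05]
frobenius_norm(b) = 0.16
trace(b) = 0.12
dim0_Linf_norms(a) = [0.06, 0.06, 0.03]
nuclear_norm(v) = 3.51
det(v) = -0.01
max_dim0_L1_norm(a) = 0.1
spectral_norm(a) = 0.08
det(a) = -0.00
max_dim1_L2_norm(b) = 0.12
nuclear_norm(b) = 0.23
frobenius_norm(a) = 0.10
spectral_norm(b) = 0.14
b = v @ a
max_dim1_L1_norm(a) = 0.11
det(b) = 0.00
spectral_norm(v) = 1.90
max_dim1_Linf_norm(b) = 0.1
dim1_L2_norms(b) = [0.08, 0.08, 0.12]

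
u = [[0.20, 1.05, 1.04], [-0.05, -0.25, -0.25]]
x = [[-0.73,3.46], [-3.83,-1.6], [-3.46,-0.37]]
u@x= [[-7.77, -1.37],[1.86, 0.32]]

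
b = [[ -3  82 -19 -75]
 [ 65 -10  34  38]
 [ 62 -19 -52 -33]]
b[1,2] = 34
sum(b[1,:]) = 127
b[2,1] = -19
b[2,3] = -33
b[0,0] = -3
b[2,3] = -33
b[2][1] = -19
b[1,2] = 34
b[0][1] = 82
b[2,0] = 62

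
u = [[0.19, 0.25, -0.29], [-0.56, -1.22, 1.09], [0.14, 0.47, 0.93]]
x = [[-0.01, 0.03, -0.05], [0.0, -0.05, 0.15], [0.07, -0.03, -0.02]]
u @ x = [[-0.02, 0.00, 0.03], [0.08, 0.01, -0.18], [0.06, -0.05, 0.04]]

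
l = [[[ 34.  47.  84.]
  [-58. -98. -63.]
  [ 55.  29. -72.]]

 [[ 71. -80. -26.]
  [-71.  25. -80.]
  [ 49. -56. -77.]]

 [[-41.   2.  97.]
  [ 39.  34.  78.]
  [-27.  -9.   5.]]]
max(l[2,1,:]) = 78.0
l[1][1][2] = -80.0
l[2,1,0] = 39.0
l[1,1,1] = 25.0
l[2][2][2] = 5.0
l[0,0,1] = 47.0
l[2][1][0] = 39.0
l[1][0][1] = -80.0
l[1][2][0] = 49.0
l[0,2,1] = 29.0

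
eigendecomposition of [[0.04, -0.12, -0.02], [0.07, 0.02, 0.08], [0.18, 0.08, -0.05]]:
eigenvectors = [[0.19+0.56j, (0.19-0.56j), -0.19+0.00j],[0.44-0.33j, (0.44+0.33j), -0.41+0.00j],[(0.6+0j), (0.6-0j), (0.89+0j)]]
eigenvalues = [(0.07+0.12j), (0.07-0.12j), (-0.12+0j)]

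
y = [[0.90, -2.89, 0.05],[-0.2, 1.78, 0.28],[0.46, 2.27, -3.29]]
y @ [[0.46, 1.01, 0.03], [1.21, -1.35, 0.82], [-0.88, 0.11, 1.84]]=[[-3.13, 4.82, -2.25], [1.82, -2.57, 1.97], [5.85, -2.96, -4.18]]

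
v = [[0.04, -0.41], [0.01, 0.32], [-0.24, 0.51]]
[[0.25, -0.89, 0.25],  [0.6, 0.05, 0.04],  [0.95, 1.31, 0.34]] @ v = [[-0.06, -0.26], [0.01, -0.21], [-0.03, 0.20]]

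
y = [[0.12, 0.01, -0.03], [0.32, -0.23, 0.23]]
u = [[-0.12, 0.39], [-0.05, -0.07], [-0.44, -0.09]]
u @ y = [[0.11, -0.09, 0.09], [-0.03, 0.02, -0.01], [-0.08, 0.02, -0.01]]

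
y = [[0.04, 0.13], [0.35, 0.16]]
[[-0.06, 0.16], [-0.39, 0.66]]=y@[[-1.07, 1.56], [-0.10, 0.74]]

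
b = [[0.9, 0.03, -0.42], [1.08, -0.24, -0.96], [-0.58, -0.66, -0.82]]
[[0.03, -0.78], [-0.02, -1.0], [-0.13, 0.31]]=b @ [[-0.45, -0.45], [1.73, -1.08], [-0.92, 0.81]]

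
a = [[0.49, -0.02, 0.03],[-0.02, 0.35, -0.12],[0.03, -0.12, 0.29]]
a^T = [[0.49,-0.02,0.03],  [-0.02,0.35,-0.12],  [0.03,-0.12,0.29]]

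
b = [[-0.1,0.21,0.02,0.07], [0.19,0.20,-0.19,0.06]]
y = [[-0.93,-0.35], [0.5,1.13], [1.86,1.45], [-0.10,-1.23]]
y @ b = [[0.03, -0.27, 0.05, -0.09], [0.16, 0.33, -0.2, 0.10], [0.09, 0.68, -0.24, 0.22], [-0.22, -0.27, 0.23, -0.08]]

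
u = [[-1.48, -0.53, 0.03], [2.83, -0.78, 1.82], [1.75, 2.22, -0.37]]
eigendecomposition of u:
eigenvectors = [[0.12, -0.53, -0.36],  [-0.6, -0.03, -0.39],  [-0.79, 0.84, 0.85]]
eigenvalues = [1.06, -1.56, -2.14]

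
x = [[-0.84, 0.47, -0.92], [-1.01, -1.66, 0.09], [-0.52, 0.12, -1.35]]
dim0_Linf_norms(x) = [1.01, 1.66, 1.35]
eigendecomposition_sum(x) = [[(-0.35-0j), (-0.11+0j), 0.39-0.00j], [(0.34+0j), 0.10-0.00j, (-0.39+0j)], [0.28+0.00j, 0.09-0.00j, -0.32+0.00j]] + [[(-0.25+0.33j), (0.29+0.44j), (-0.66-0.13j)], [(-0.68-0.49j), (-0.88+0.61j), (0.24-1.35j)], [(-0.4+0.16j), 0.02+0.55j, (-0.52-0.48j)]] + [[-0.25-0.33j, (0.29-0.44j), (-0.66+0.13j)], [-0.68+0.49j, -0.88-0.61j, (0.24+1.35j)], [-0.40-0.16j, (0.02-0.55j), (-0.52+0.48j)]]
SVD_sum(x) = [[-0.49,-0.41,-0.31],[-1.12,-0.94,-0.70],[-0.60,-0.51,-0.38]] + [[-0.12, 0.73, -0.79],  [0.12, -0.73, 0.78],  [-0.13, 0.76, -0.81]] + [[-0.23,  0.15,  0.17], [-0.01,  0.01,  0.01], [0.21,  -0.13,  -0.16]]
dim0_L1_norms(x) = [2.37, 2.25, 2.36]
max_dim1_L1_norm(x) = 2.76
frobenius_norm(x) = 2.77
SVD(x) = [[-0.36, 0.57, -0.74],[-0.82, -0.57, -0.04],[-0.44, 0.59, 0.67]] @ diag([1.9717457090971628, 1.8935381123381936, 0.4367290645006766]) @ [[0.69, 0.58, 0.43], [-0.11, 0.68, -0.73], [0.71, -0.45, -0.53]]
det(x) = -1.63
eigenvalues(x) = [(-0.56+0j), (-1.65+0.45j), (-1.65-0.45j)]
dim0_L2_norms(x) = [1.41, 1.73, 1.64]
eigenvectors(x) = [[(0.62+0j), 0.01-0.40j, (0.01+0.4j)],[-0.61+0.00j, 0.82+0.00j, (0.82-0j)],[(-0.5+0j), 0.23-0.35j, (0.23+0.35j)]]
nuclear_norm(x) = 4.30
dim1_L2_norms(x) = [1.33, 1.95, 1.45]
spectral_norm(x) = 1.97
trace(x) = -3.85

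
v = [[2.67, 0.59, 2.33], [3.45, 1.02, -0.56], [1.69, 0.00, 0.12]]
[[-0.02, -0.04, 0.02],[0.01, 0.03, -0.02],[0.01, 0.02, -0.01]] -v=[[-2.69, -0.63, -2.31], [-3.44, -0.99, 0.54], [-1.68, 0.02, -0.13]]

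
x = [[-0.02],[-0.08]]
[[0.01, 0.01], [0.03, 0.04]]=x@[[-0.37, -0.5]]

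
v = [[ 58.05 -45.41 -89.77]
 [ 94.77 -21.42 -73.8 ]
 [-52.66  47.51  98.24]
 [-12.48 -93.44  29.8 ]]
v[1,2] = -73.8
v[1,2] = -73.8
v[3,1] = -93.44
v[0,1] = -45.41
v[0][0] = 58.05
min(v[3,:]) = -93.44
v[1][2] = -73.8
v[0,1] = -45.41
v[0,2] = -89.77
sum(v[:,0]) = 87.67999999999999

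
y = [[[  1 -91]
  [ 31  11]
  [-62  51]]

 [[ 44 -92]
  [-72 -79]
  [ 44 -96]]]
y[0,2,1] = 51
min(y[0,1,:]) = 11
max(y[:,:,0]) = 44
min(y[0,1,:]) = 11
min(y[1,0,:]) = -92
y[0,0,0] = 1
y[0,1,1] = 11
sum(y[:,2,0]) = -18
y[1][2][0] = 44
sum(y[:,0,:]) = -138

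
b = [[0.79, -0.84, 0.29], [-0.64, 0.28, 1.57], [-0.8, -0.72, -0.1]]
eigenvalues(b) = [(1.41+0j), (-0.22+1.23j), (-0.22-1.23j)]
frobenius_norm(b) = 2.35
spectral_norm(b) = 1.74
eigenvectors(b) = [[-0.78+0.00j, 0.32+0.22j, (0.32-0.22j)], [0.61+0.00j, 0.68+0.00j, (0.68-0j)], [0.12+0.00j, (-0.08+0.62j), -0.08-0.62j]]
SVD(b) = [[-0.18, -0.97, 0.14],[0.98, -0.19, -0.06],[0.09, 0.13, 0.99]] @ diag([1.737283875579513, 1.1688761729621144, 1.072694377692391]) @ [[-0.48, 0.21, 0.85], [-0.64, 0.57, -0.50], [-0.59, -0.79, -0.14]]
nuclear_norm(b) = 3.98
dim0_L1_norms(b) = [2.23, 1.84, 1.96]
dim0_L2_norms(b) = [1.29, 1.14, 1.6]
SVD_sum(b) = [[0.15, -0.06, -0.26], [-0.82, 0.35, 1.45], [-0.07, 0.03, 0.13]] + [[0.73, -0.65, 0.57],  [0.14, -0.13, 0.11],  [-0.10, 0.09, -0.08]] + [[-0.09,-0.12,-0.02], [0.04,0.05,0.01], [-0.63,-0.84,-0.15]]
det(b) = 2.18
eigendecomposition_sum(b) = [[(0.96-0j), (-0.5+0j), -0.34+0.00j], [(-0.75+0j), 0.39+0.00j, 0.27+0.00j], [(-0.15+0j), (0.08+0j), (0.05+0j)]] + [[-0.08+0.19j, -0.17+0.20j, 0.31+0.21j], [(0.06+0.35j), -0.06+0.45j, 0.65-0.00j], [(-0.33+0.01j), -0.40-0.11j, (-0.08+0.6j)]] + [[-0.08-0.19j, -0.17-0.20j, (0.31-0.21j)], [0.06-0.35j, (-0.06-0.45j), (0.65+0j)], [(-0.33-0.01j), (-0.4+0.11j), -0.08-0.60j]]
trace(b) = 0.97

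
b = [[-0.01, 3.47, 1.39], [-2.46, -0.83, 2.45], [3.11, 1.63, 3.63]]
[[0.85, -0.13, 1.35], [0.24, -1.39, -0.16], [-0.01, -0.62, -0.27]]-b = [[0.86,-3.6,-0.04], [2.7,-0.56,-2.61], [-3.12,-2.25,-3.90]]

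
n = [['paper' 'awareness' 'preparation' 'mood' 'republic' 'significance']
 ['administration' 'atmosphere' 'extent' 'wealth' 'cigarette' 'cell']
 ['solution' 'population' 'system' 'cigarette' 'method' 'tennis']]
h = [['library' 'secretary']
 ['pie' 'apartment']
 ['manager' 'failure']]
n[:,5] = ['significance', 'cell', 'tennis']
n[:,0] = ['paper', 'administration', 'solution']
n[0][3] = 'mood'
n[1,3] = 'wealth'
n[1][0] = 'administration'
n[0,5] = 'significance'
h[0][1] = 'secretary'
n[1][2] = 'extent'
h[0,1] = 'secretary'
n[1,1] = 'atmosphere'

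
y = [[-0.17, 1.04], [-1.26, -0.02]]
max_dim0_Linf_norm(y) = 1.26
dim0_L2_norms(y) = [1.27, 1.04]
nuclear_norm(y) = 2.31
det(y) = 1.31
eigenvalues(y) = [(-0.1+1.14j), (-0.1-1.14j)]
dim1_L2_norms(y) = [1.05, 1.26]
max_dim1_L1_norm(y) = 1.28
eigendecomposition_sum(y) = [[(-0.09+0.57j), (0.52+0.04j)],[(-0.63-0.05j), (-0.01+0.57j)]] + [[-0.09-0.57j, (0.52-0.04j)], [-0.63+0.05j, -0.01-0.57j]]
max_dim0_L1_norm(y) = 1.43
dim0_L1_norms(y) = [1.43, 1.06]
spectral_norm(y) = 1.29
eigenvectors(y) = [[(-0.04+0.67j), -0.04-0.67j], [-0.74+0.00j, -0.74-0.00j]]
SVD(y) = [[-0.33, -0.94], [-0.94, 0.33]] @ diag([1.287052510956863, 1.020781971842976]) @ [[0.97, -0.26], [-0.26, -0.97]]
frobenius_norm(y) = 1.64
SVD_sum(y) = [[-0.42, 0.11], [-1.17, 0.31]] + [[0.25, 0.93],  [-0.09, -0.33]]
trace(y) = -0.19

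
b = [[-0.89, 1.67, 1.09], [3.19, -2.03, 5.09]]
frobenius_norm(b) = 6.71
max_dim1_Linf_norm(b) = 5.09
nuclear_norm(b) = 8.52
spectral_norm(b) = 6.34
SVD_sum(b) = [[-0.06, 0.04, -0.10], [3.21, -2.06, 5.07]] + [[-0.83, 1.63, 1.19], [-0.02, 0.03, 0.02]]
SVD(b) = [[-0.02, 1.0],[1.00, 0.02]] @ diag([6.3417810034138835, 2.1808286738620226]) @ [[0.51, -0.33, 0.8],[-0.38, 0.75, 0.54]]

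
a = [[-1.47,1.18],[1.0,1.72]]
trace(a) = 0.25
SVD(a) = [[0.57,0.82], [0.82,-0.57]] @ diag([2.0859000729043733, 1.777841636889386]) @ [[-0.01, 1.00], [-1.0, -0.01]]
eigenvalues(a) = [-1.8, 2.05]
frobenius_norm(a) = 2.74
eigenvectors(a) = [[-0.96, -0.32],  [0.27, -0.95]]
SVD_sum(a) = [[-0.01, 1.2],[-0.02, 1.71]] + [[-1.46, -0.02], [1.02, 0.01]]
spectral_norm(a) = 2.09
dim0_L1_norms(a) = [2.47, 2.9]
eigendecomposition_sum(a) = [[-1.65, 0.55], [0.47, -0.16]] + [[0.18, 0.63],[0.53, 1.88]]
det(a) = -3.71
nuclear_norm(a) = 3.86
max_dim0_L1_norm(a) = 2.9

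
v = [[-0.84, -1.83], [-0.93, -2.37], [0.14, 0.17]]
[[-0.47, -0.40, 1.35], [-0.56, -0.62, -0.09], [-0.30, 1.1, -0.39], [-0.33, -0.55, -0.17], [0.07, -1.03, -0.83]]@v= [[0.96, 2.04], [1.03, 2.48], [-0.83, -2.12], [0.76, 1.88], [0.78, 2.17]]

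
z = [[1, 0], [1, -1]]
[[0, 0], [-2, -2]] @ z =[[0, 0], [-4, 2]]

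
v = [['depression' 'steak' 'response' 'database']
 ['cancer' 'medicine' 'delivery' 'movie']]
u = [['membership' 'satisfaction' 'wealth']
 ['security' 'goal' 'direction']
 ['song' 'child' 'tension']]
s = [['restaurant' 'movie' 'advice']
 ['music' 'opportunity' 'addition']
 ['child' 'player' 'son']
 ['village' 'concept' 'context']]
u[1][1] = 'goal'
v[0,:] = ['depression', 'steak', 'response', 'database']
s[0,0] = 'restaurant'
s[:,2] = ['advice', 'addition', 'son', 'context']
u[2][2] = 'tension'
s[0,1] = 'movie'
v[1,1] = 'medicine'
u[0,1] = 'satisfaction'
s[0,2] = 'advice'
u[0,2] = 'wealth'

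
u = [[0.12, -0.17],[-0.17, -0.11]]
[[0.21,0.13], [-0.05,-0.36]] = u @[[0.75, 1.8], [-0.71, 0.49]]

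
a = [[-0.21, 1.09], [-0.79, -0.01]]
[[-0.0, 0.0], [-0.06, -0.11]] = a@[[0.07, 0.14], [0.01, 0.03]]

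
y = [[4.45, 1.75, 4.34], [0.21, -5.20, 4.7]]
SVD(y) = [[-0.59, -0.80], [-0.80, 0.59]] @ diag([7.630718723594859, 5.713740610263899]) @ [[-0.37, 0.41, -0.83],[-0.6, -0.79, -0.12]]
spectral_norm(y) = 7.63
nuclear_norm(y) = 13.34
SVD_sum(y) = [[1.68, -1.87, 3.78], [2.26, -2.52, 5.11]] + [[2.77, 3.62, 0.56], [-2.05, -2.68, -0.41]]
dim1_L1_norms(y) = [10.54, 10.11]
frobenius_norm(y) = 9.53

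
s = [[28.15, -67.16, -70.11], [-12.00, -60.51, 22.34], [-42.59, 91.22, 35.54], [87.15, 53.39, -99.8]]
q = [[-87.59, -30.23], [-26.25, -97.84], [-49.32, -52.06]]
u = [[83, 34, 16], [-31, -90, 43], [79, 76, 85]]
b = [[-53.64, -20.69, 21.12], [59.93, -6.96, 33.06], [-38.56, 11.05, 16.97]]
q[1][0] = -26.25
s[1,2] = 22.34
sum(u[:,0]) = 131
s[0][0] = 28.15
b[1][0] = 59.93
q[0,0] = -87.59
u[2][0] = 79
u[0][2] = 16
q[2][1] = -52.06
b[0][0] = -53.64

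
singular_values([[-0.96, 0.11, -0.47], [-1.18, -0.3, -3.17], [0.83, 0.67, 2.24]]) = [4.26, 0.77, 0.35]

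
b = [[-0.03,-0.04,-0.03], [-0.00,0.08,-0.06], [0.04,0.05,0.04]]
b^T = [[-0.03, -0.0, 0.04], [-0.04, 0.08, 0.05], [-0.03, -0.06, 0.04]]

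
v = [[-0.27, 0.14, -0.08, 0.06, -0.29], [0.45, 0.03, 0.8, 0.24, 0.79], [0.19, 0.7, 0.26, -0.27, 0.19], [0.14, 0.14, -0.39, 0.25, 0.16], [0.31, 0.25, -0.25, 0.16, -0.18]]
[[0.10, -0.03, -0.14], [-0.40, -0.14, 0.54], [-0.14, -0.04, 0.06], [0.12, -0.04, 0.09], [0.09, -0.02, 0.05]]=v @[[-0.1,0.08,0.26], [0.02,-0.13,0.01], [-0.34,-0.09,0.18], [0.07,-0.25,0.33], [-0.13,-0.05,0.25]]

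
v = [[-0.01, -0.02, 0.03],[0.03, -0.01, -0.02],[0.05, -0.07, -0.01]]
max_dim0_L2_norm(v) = 0.07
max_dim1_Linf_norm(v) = 0.07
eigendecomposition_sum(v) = [[-0.02+0.00j,  (0.01-0j),  (0.01-0j)], [(0.03-0j),  -0.01+0.00j,  -0.02+0.00j], [(0.05-0j),  -0.03+0.00j,  -0.03+0.00j]] + [[0.00+0.03j, -0.01+0.11j, 0.01-0.05j], [0.00+0.01j, 0.00+0.03j, -0.00-0.01j], [0.00+0.03j, (-0.02+0.12j), (0.01-0.06j)]] + [[-0.03j, -0.01-0.11j, (0.01+0.05j)],[-0.01j, 0.00-0.03j, -0.00+0.01j],[0.00-0.03j, (-0.02-0.12j), 0.01+0.06j]]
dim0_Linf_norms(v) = [0.05, 0.07, 0.03]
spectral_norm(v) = 0.09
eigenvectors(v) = [[0.29+0.00j,  -0.66+0.03j,  (-0.66-0.03j)], [(-0.46+0j),  (-0.18+0.05j),  (-0.18-0.05j)], [-0.84+0.00j,  (-0.73+0j),  (-0.73-0j)]]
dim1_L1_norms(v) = [0.06, 0.06, 0.13]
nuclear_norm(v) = 0.14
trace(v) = -0.03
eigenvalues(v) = [(-0.07+0j), (0.02+0j), (0.02-0j)]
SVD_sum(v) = [[0.00, -0.00, -0.0], [0.02, -0.02, -0.0], [0.05, -0.07, -0.01]] + [[-0.01,-0.02,0.03], [0.01,0.01,-0.02], [-0.0,-0.00,0.0]] + [[0.00,0.0,0.00],[0.0,0.00,0.0],[-0.0,-0.00,-0.0]]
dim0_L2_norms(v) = [0.06, 0.07, 0.04]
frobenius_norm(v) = 0.10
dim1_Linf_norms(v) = [0.03, 0.03, 0.07]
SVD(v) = [[0.05, 0.84, 0.53],[0.32, -0.52, 0.79],[0.95, 0.13, -0.30]] @ diag([0.09136578580518133, 0.04387308326387609, 0.0052388690690574015]) @ [[0.62, -0.77, -0.16],  [-0.4, -0.48, 0.78],  [0.68, 0.42, 0.6]]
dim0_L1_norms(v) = [0.09, 0.1, 0.06]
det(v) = -0.00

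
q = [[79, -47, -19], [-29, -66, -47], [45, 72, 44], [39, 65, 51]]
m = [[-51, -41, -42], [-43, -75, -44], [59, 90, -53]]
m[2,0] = 59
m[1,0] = -43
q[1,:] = [-29, -66, -47]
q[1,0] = -29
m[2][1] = 90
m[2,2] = -53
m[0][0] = -51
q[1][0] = -29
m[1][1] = -75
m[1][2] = -44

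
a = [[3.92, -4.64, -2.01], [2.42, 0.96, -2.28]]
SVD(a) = [[-0.96, -0.29], [-0.29, 0.96]] @ diag([6.620994964386511, 3.012461731137584]) @ [[-0.67, 0.63, 0.39], [0.39, 0.75, -0.53]]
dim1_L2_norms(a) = [6.4, 3.46]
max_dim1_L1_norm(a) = 10.57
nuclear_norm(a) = 9.63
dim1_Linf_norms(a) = [4.64, 2.42]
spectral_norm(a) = 6.62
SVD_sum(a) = [[4.26, -3.99, -2.47], [1.29, -1.2, -0.75]] + [[-0.34,-0.65,0.46], [1.13,2.16,-1.53]]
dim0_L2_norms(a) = [4.61, 4.74, 3.04]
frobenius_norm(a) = 7.27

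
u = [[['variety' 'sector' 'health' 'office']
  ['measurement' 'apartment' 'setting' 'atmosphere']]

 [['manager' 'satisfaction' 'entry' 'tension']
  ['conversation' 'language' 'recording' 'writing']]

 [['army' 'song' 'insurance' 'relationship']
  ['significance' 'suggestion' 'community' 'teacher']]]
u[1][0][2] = 'entry'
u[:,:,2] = [['health', 'setting'], ['entry', 'recording'], ['insurance', 'community']]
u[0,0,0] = 'variety'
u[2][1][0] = 'significance'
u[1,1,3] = 'writing'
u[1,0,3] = 'tension'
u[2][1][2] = 'community'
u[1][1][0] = 'conversation'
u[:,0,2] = ['health', 'entry', 'insurance']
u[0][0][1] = 'sector'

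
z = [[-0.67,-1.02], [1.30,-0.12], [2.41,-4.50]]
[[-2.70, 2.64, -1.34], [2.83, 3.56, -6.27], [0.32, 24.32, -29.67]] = z@ [[2.28, 2.36, -4.43],[1.15, -4.14, 4.22]]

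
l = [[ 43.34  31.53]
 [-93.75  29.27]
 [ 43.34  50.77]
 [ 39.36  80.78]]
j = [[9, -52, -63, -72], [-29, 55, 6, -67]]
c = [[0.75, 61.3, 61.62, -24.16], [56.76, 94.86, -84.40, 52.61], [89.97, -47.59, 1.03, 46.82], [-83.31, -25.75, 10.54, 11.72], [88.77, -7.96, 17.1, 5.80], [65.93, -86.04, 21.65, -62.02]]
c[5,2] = 21.65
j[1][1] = 55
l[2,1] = 50.77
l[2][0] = 43.34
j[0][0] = 9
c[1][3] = 52.61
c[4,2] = 17.1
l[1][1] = 29.27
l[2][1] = 50.77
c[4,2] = 17.1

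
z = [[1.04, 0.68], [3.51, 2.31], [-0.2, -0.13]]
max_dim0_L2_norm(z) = 3.67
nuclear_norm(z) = 4.39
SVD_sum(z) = [[1.04, 0.68], [3.51, 2.31], [-0.20, -0.13]] + [[0.0, -0.00], [-0.00, 0.00], [-0.00, 0.0]]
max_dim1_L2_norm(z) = 4.2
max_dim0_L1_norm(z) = 4.75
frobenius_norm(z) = 4.39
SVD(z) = [[-0.28, 0.90],[-0.96, -0.28],[0.05, -0.34]] @ diag([4.388289603270051, 0.0037891729936912442]) @ [[-0.84,-0.55], [0.55,-0.84]]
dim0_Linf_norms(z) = [3.51, 2.31]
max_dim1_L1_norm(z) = 5.82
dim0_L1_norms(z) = [4.75, 3.12]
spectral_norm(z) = 4.39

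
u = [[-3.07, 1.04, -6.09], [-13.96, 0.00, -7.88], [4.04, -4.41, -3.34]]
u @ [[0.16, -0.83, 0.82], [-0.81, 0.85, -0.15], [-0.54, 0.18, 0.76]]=[[1.96, 2.34, -7.3], [2.02, 10.17, -17.44], [6.02, -7.70, 1.44]]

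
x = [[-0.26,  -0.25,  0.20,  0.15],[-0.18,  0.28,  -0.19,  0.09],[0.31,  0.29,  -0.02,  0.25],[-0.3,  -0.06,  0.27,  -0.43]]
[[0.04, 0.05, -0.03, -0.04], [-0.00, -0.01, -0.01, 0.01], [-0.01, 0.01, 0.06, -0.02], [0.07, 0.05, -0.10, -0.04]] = x @ [[-0.08, -0.05, 0.14, 0.03], [0.06, 0.07, -0.03, -0.07], [0.17, 0.22, -0.09, -0.21], [0.00, 0.04, 0.08, -0.06]]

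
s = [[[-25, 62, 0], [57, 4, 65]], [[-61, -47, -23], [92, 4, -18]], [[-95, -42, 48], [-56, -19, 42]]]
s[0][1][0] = 57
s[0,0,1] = 62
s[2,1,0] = -56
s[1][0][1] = -47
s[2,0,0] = -95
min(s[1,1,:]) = -18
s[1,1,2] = -18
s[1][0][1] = -47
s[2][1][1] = -19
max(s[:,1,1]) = 4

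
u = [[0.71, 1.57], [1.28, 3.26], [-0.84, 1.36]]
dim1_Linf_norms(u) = [1.57, 3.26, 1.36]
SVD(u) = [[-0.42,  0.17], [-0.87,  0.21], [-0.26,  -0.96]] @ diag([4.02820146548008, 1.2505170744552552]) @ [[-0.30, -0.96], [0.96, -0.30]]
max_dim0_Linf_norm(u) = 3.26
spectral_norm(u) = 4.03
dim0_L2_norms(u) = [1.69, 3.87]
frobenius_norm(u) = 4.22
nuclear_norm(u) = 5.28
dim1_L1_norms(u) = [2.28, 4.54, 2.2]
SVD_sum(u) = [[0.51, 1.63], [1.03, 3.34], [0.31, 1.0]] + [[0.2,  -0.06], [0.25,  -0.08], [-1.15,  0.36]]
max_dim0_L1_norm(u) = 6.19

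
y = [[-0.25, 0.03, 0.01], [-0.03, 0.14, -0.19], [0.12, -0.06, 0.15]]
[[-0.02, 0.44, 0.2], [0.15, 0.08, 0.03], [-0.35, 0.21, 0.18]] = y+[[0.23, 0.41, 0.19], [0.18, -0.06, 0.22], [-0.47, 0.27, 0.03]]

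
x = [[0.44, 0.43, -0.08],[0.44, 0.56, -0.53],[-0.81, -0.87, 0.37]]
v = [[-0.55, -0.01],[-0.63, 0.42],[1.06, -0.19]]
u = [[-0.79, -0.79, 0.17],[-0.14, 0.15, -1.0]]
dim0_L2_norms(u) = [0.8, 0.8, 1.01]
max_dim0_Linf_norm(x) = 0.87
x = v @ u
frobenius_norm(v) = 1.43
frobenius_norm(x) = 1.65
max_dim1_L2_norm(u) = 1.13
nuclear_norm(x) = 1.93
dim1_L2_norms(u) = [1.13, 1.02]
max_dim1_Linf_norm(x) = 0.87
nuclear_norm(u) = 2.14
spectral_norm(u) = 1.17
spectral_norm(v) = 1.39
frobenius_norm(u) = 1.52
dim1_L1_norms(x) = [0.95, 1.53, 2.05]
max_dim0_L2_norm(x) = 1.12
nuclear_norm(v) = 1.70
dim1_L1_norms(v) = [0.56, 1.05, 1.25]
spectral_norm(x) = 1.62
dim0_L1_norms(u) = [0.93, 0.94, 1.17]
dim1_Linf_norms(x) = [0.44, 0.56, 0.87]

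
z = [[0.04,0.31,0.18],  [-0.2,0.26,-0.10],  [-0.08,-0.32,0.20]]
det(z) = 0.03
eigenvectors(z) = [[0.76+0.00j, 0.76-0.00j, -0.04+0.00j], [(0.13+0.39j), 0.13-0.39j, -0.53+0.00j], [(-0.19+0.48j), (-0.19-0.48j), 0.85+0.00j]]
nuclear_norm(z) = 1.01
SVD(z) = [[0.51, -0.86, 0.02], [0.55, 0.34, 0.76], [-0.66, -0.38, 0.65]] @ diag([0.5228431662085279, 0.28023600734806414, 0.21119375874930027]) @ [[-0.07, 0.98, -0.18], [-0.26, -0.19, -0.95], [-0.96, -0.02, 0.27]]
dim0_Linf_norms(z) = [0.2, 0.32, 0.2]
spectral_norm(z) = 0.52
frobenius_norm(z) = 0.63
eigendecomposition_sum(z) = [[0.02+0.14j, 0.15-0.03j, (0.09-0.01j)], [-0.07+0.03j, 0.04+0.07j, 0.02+0.05j], [(-0.09-0.02j), (-0.02+0.1j), -0.02+0.06j]] + [[0.02-0.14j, (0.15+0.03j), (0.09+0.01j)], [-0.07-0.03j, (0.04-0.07j), 0.02-0.05j], [(-0.09+0.02j), -0.02-0.10j, -0.02-0.06j]] + [[-0.00+0.00j, (0.01-0j), -0.01-0.00j],  [(-0.07+0j), (0.18-0j), -0.15-0.00j],  [0.11-0.00j, (-0.28+0j), 0.23+0.00j]]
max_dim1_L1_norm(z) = 0.6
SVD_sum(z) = [[-0.02, 0.26, -0.05],[-0.02, 0.28, -0.05],[0.02, -0.34, 0.06]] + [[0.06, 0.05, 0.23], [-0.03, -0.02, -0.09], [0.03, 0.02, 0.1]] + [[-0.0,  -0.00,  0.0],[-0.15,  -0.00,  0.04],[-0.13,  -0.00,  0.04]]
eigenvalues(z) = [(0.05+0.27j), (0.05-0.27j), (0.41+0j)]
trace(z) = 0.50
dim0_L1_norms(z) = [0.32, 0.89, 0.48]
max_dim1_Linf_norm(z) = 0.32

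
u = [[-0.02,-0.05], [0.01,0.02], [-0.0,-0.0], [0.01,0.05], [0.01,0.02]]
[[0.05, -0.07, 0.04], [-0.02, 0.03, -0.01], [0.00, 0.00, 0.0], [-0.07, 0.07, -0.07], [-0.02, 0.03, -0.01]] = u @ [[1.66, 0.34, 2.64], [-1.67, 1.28, -1.90]]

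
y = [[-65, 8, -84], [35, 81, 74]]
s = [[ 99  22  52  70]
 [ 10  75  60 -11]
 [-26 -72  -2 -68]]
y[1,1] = 81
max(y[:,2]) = 74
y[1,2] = 74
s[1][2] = 60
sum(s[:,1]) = 25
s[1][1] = 75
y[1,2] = 74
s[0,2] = 52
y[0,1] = 8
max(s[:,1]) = 75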